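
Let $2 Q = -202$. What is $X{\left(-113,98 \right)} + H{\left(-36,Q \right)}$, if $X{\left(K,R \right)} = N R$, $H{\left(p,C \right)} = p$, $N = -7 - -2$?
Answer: $-526$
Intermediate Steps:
$Q = -101$ ($Q = \frac{1}{2} \left(-202\right) = -101$)
$N = -5$ ($N = -7 + 2 = -5$)
$X{\left(K,R \right)} = - 5 R$
$X{\left(-113,98 \right)} + H{\left(-36,Q \right)} = \left(-5\right) 98 - 36 = -490 - 36 = -526$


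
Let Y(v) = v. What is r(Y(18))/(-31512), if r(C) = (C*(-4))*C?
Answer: 54/1313 ≈ 0.041127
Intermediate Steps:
r(C) = -4*C**2 (r(C) = (-4*C)*C = -4*C**2)
r(Y(18))/(-31512) = -4*18**2/(-31512) = -4*324*(-1/31512) = -1296*(-1/31512) = 54/1313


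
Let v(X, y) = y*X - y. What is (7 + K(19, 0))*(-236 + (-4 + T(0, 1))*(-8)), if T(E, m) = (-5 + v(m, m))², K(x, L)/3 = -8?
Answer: 6868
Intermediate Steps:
K(x, L) = -24 (K(x, L) = 3*(-8) = -24)
v(X, y) = -y + X*y (v(X, y) = X*y - y = -y + X*y)
T(E, m) = (-5 + m*(-1 + m))²
(7 + K(19, 0))*(-236 + (-4 + T(0, 1))*(-8)) = (7 - 24)*(-236 + (-4 + (-5 + 1*(-1 + 1))²)*(-8)) = -17*(-236 + (-4 + (-5 + 1*0)²)*(-8)) = -17*(-236 + (-4 + (-5 + 0)²)*(-8)) = -17*(-236 + (-4 + (-5)²)*(-8)) = -17*(-236 + (-4 + 25)*(-8)) = -17*(-236 + 21*(-8)) = -17*(-236 - 168) = -17*(-404) = 6868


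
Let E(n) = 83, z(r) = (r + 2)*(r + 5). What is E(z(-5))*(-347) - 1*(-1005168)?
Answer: 976367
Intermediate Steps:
z(r) = (2 + r)*(5 + r)
E(z(-5))*(-347) - 1*(-1005168) = 83*(-347) - 1*(-1005168) = -28801 + 1005168 = 976367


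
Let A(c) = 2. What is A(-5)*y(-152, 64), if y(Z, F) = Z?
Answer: -304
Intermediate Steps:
A(-5)*y(-152, 64) = 2*(-152) = -304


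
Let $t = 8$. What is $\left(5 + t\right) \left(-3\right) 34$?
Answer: $-1326$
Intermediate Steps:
$\left(5 + t\right) \left(-3\right) 34 = \left(5 + 8\right) \left(-3\right) 34 = 13 \left(-3\right) 34 = \left(-39\right) 34 = -1326$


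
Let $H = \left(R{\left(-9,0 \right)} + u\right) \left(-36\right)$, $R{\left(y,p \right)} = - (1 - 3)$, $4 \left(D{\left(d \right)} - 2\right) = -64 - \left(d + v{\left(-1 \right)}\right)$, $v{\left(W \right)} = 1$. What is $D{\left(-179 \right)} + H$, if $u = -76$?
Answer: $\frac{5389}{2} \approx 2694.5$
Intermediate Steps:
$D{\left(d \right)} = - \frac{57}{4} - \frac{d}{4}$ ($D{\left(d \right)} = 2 + \frac{-64 - \left(d + 1\right)}{4} = 2 + \frac{-64 - \left(1 + d\right)}{4} = 2 + \frac{-65 - d}{4} = 2 - \left(\frac{65}{4} + \frac{d}{4}\right) = - \frac{57}{4} - \frac{d}{4}$)
$R{\left(y,p \right)} = 2$ ($R{\left(y,p \right)} = \left(-1\right) \left(-2\right) = 2$)
$H = 2664$ ($H = \left(2 - 76\right) \left(-36\right) = \left(-74\right) \left(-36\right) = 2664$)
$D{\left(-179 \right)} + H = \left(- \frac{57}{4} - - \frac{179}{4}\right) + 2664 = \left(- \frac{57}{4} + \frac{179}{4}\right) + 2664 = \frac{61}{2} + 2664 = \frac{5389}{2}$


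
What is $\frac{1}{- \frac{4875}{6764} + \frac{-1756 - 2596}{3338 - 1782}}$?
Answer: $- \frac{2631196}{9255607} \approx -0.28428$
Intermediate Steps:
$\frac{1}{- \frac{4875}{6764} + \frac{-1756 - 2596}{3338 - 1782}} = \frac{1}{\left(-4875\right) \frac{1}{6764} - \frac{4352}{1556}} = \frac{1}{- \frac{4875}{6764} - \frac{1088}{389}} = \frac{1}{- \frac{9255607}{2631196}} = - \frac{2631196}{9255607}$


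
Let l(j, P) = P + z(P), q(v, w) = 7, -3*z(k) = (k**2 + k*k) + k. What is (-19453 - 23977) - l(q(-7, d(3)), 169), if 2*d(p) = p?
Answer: -24502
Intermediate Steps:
d(p) = p/2
z(k) = -2*k**2/3 - k/3 (z(k) = -((k**2 + k*k) + k)/3 = -((k**2 + k**2) + k)/3 = -(2*k**2 + k)/3 = -(k + 2*k**2)/3 = -2*k**2/3 - k/3)
l(j, P) = P - P*(1 + 2*P)/3
(-19453 - 23977) - l(q(-7, d(3)), 169) = (-19453 - 23977) - 2*169*(1 - 1*169)/3 = -43430 - 2*169*(1 - 169)/3 = -43430 - 2*169*(-168)/3 = -43430 - 1*(-18928) = -43430 + 18928 = -24502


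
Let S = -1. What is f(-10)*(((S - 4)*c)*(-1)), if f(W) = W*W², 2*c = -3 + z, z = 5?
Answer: -5000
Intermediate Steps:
c = 1 (c = (-3 + 5)/2 = (½)*2 = 1)
f(W) = W³
f(-10)*(((S - 4)*c)*(-1)) = (-10)³*(((-1 - 4)*1)*(-1)) = -1000*(-5*1)*(-1) = -(-5000)*(-1) = -1000*5 = -5000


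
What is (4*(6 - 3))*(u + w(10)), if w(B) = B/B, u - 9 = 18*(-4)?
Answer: -744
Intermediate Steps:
u = -63 (u = 9 + 18*(-4) = 9 - 72 = -63)
w(B) = 1
(4*(6 - 3))*(u + w(10)) = (4*(6 - 3))*(-63 + 1) = (4*3)*(-62) = 12*(-62) = -744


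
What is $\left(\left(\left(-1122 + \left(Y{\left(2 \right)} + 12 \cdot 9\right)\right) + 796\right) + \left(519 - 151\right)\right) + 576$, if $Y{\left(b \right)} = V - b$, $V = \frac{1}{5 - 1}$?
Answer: $\frac{2897}{4} \approx 724.25$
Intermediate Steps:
$V = \frac{1}{4} \approx 0.25$
$Y{\left(b \right)} = \frac{1}{4} - b$
$\left(\left(\left(-1122 + \left(Y{\left(2 \right)} + 12 \cdot 9\right)\right) + 796\right) + \left(519 - 151\right)\right) + 576 = \left(\left(\left(-1122 + \left(\left(\frac{1}{4} - 2\right) + 12 \cdot 9\right)\right) + 796\right) + \left(519 - 151\right)\right) + 576 = \left(\left(\left(-1122 + \left(\left(\frac{1}{4} - 2\right) + 108\right)\right) + 796\right) + \left(519 - 151\right)\right) + 576 = \left(\left(\left(-1122 + \left(- \frac{7}{4} + 108\right)\right) + 796\right) + 368\right) + 576 = \left(\left(\left(-1122 + \frac{425}{4}\right) + 796\right) + 368\right) + 576 = \left(\left(- \frac{4063}{4} + 796\right) + 368\right) + 576 = \left(- \frac{879}{4} + 368\right) + 576 = \frac{593}{4} + 576 = \frac{2897}{4}$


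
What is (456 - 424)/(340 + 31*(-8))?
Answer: 8/23 ≈ 0.34783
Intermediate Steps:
(456 - 424)/(340 + 31*(-8)) = 32/(340 - 248) = 32/92 = 32*(1/92) = 8/23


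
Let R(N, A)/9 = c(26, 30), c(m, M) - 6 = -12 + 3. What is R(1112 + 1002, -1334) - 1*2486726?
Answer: -2486753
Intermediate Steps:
c(m, M) = -3 (c(m, M) = 6 + (-12 + 3) = 6 - 9 = -3)
R(N, A) = -27 (R(N, A) = 9*(-3) = -27)
R(1112 + 1002, -1334) - 1*2486726 = -27 - 1*2486726 = -27 - 2486726 = -2486753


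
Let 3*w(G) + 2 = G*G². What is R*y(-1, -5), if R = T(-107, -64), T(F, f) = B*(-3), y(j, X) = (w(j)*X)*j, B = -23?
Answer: -345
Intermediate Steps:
w(G) = -⅔ + G³/3 (w(G) = -⅔ + (G*G²)/3 = -⅔ + G³/3)
y(j, X) = X*j*(-⅔ + j³/3) (y(j, X) = ((-⅔ + j³/3)*X)*j = (X*(-⅔ + j³/3))*j = X*j*(-⅔ + j³/3))
T(F, f) = 69 (T(F, f) = -23*(-3) = 69)
R = 69
R*y(-1, -5) = 69*((⅓)*(-5)*(-1)*(-2 + (-1)³)) = 69*((⅓)*(-5)*(-1)*(-2 - 1)) = 69*((⅓)*(-5)*(-1)*(-3)) = 69*(-5) = -345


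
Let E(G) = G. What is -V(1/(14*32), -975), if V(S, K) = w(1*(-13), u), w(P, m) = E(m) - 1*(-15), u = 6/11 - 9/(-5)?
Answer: -954/55 ≈ -17.345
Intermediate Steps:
u = 129/55 (u = 6*(1/11) - 9*(-⅕) = 6/11 + 9/5 = 129/55 ≈ 2.3455)
w(P, m) = 15 + m (w(P, m) = m - 1*(-15) = m + 15 = 15 + m)
V(S, K) = 954/55 (V(S, K) = 15 + 129/55 = 954/55)
-V(1/(14*32), -975) = -1*954/55 = -954/55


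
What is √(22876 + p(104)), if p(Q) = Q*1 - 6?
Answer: √22974 ≈ 151.57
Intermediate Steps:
p(Q) = -6 + Q (p(Q) = Q - 6 = -6 + Q)
√(22876 + p(104)) = √(22876 + (-6 + 104)) = √(22876 + 98) = √22974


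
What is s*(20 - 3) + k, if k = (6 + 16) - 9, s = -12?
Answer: -191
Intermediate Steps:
k = 13 (k = 22 - 9 = 13)
s*(20 - 3) + k = -12*(20 - 3) + 13 = -12*17 + 13 = -204 + 13 = -191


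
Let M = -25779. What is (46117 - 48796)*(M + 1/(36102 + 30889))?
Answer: 4626528486852/66991 ≈ 6.9062e+7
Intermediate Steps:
(46117 - 48796)*(M + 1/(36102 + 30889)) = (46117 - 48796)*(-25779 + 1/(36102 + 30889)) = -2679*(-25779 + 1/66991) = -2679*(-1726960988/66991) = 4626528486852/66991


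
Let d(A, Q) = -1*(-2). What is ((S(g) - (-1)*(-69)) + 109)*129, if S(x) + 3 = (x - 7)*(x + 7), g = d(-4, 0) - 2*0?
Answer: -1032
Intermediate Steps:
d(A, Q) = 2
g = 2 (g = 2 - 2*0 = 2 + 0 = 2)
S(x) = -3 + (-7 + x)*(7 + x) (S(x) = -3 + (x - 7)*(x + 7) = -3 + (-7 + x)*(7 + x))
((S(g) - (-1)*(-69)) + 109)*129 = (((-52 + 2²) - (-1)*(-69)) + 109)*129 = (((-52 + 4) - 1*69) + 109)*129 = ((-48 - 69) + 109)*129 = (-117 + 109)*129 = -8*129 = -1032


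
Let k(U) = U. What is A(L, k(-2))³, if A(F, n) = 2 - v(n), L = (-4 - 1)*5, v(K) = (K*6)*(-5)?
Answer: -195112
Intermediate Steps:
v(K) = -30*K (v(K) = (6*K)*(-5) = -30*K)
L = -25 (L = -5*5 = -25)
A(F, n) = 2 + 30*n (A(F, n) = 2 - (-30)*n = 2 + 30*n)
A(L, k(-2))³ = (2 + 30*(-2))³ = (2 - 60)³ = (-58)³ = -195112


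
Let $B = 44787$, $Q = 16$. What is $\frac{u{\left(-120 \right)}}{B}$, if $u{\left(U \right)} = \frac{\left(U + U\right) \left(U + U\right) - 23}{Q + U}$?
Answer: $- \frac{4429}{358296} \approx -0.012361$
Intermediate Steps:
$u{\left(U \right)} = \frac{-23 + 4 U^{2}}{16 + U}$ ($u{\left(U \right)} = \frac{\left(U + U\right) \left(U + U\right) - 23}{16 + U} = \frac{2 U 2 U - 23}{16 + U} = \frac{4 U^{2} - 23}{16 + U} = \frac{-23 + 4 U^{2}}{16 + U}$)
$\frac{u{\left(-120 \right)}}{B} = \frac{\frac{1}{16 - 120} \left(-23 + 4 \left(-120\right)^{2}\right)}{44787} = \frac{-23 + 4 \cdot 14400}{-104} \cdot \frac{1}{44787} = - \frac{-23 + 57600}{104} \cdot \frac{1}{44787} = \left(- \frac{1}{104}\right) 57577 \cdot \frac{1}{44787} = \left(- \frac{4429}{8}\right) \frac{1}{44787} = - \frac{4429}{358296}$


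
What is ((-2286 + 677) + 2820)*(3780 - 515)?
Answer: 3953915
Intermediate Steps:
((-2286 + 677) + 2820)*(3780 - 515) = (-1609 + 2820)*3265 = 1211*3265 = 3953915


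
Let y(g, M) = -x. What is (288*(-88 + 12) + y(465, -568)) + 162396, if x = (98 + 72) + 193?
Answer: 140145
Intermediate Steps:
x = 363 (x = 170 + 193 = 363)
y(g, M) = -363 (y(g, M) = -1*363 = -363)
(288*(-88 + 12) + y(465, -568)) + 162396 = (288*(-88 + 12) - 363) + 162396 = (288*(-76) - 363) + 162396 = (-21888 - 363) + 162396 = -22251 + 162396 = 140145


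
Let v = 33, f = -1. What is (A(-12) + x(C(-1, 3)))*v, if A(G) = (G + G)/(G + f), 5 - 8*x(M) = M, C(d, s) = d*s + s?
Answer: 8481/104 ≈ 81.548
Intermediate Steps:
C(d, s) = s + d*s
x(M) = 5/8 - M/8
A(G) = 2*G/(-1 + G) (A(G) = (G + G)/(G - 1) = (2*G)/(-1 + G) = 2*G/(-1 + G))
(A(-12) + x(C(-1, 3)))*v = (2*(-12)/(-1 - 12) + (5/8 - 3*(1 - 1)/8))*33 = (2*(-12)/(-13) + (5/8 - 3*0/8))*33 = (2*(-12)*(-1/13) + (5/8 - ⅛*0))*33 = (24/13 + (5/8 + 0))*33 = (24/13 + 5/8)*33 = (257/104)*33 = 8481/104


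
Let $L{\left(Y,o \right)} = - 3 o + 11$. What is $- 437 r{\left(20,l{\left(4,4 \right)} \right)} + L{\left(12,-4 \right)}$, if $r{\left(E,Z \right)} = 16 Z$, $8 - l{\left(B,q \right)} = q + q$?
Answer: $23$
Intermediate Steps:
$l{\left(B,q \right)} = 8 - 2 q$ ($l{\left(B,q \right)} = 8 - \left(q + q\right) = 8 - 2 q$)
$L{\left(Y,o \right)} = 11 - 3 o$
$- 437 r{\left(20,l{\left(4,4 \right)} \right)} + L{\left(12,-4 \right)} = - 437 \cdot 16 \left(8 - 8\right) + \left(11 - -12\right) = - 437 \cdot 16 \left(8 - 8\right) + \left(11 + 12\right) = - 437 \cdot 16 \cdot 0 + 23 = \left(-437\right) 0 + 23 = 0 + 23 = 23$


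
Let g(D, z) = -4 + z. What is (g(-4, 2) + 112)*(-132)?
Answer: -14520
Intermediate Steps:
(g(-4, 2) + 112)*(-132) = ((-4 + 2) + 112)*(-132) = (-2 + 112)*(-132) = 110*(-132) = -14520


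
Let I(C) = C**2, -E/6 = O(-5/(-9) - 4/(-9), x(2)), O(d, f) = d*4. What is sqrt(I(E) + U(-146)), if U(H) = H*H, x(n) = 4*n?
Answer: 2*sqrt(5473) ≈ 147.96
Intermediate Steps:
U(H) = H**2
O(d, f) = 4*d
E = -24 (E = -24*(-5/(-9) - 4/(-9)) = -24*(-5*(-1/9) - 4*(-1/9)) = -24*(5/9 + 4/9) = -24 ≈ -24.000)
sqrt(I(E) + U(-146)) = sqrt((-24)**2 + (-146)**2) = sqrt(576 + 21316) = sqrt(21892) = 2*sqrt(5473)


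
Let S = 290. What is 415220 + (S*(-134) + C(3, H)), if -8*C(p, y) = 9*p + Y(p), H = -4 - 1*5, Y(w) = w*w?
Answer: 752711/2 ≈ 3.7636e+5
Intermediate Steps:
Y(w) = w²
H = -9 (H = -4 - 5 = -9)
C(p, y) = -9*p/8 - p²/8 (C(p, y) = -(9*p + p²)/8 = -(p² + 9*p)/8 = -9*p/8 - p²/8)
415220 + (S*(-134) + C(3, H)) = 415220 + (290*(-134) + (⅛)*3*(-9 - 1*3)) = 415220 + (-38860 + (⅛)*3*(-9 - 3)) = 415220 + (-38860 + (⅛)*3*(-12)) = 415220 + (-38860 - 9/2) = 415220 - 77729/2 = 752711/2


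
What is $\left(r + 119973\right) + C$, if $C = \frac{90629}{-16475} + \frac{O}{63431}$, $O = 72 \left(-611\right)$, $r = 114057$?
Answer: $\frac{244560896965451}{1045025725} \approx 2.3402 \cdot 10^{5}$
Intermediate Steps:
$O = -43992$
$C = - \frac{6473456299}{1045025725}$ ($C = \frac{90629}{-16475} - \frac{43992}{63431} = 90629 \left(- \frac{1}{16475}\right) - \frac{43992}{63431} = - \frac{90629}{16475} - \frac{43992}{63431} = - \frac{6473456299}{1045025725} \approx -6.1945$)
$\left(r + 119973\right) + C = \left(114057 + 119973\right) - \frac{6473456299}{1045025725} = 234030 - \frac{6473456299}{1045025725} = \frac{244560896965451}{1045025725}$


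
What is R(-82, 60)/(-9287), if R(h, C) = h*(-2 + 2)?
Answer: 0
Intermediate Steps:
R(h, C) = 0 (R(h, C) = h*0 = 0)
R(-82, 60)/(-9287) = 0/(-9287) = 0*(-1/9287) = 0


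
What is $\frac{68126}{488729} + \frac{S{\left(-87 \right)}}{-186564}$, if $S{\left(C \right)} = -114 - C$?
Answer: $\frac{4241018249}{30393079052} \approx 0.13954$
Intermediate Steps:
$\frac{68126}{488729} + \frac{S{\left(-87 \right)}}{-186564} = \frac{68126}{488729} + \frac{-114 - -87}{-186564} = 68126 \cdot \frac{1}{488729} + \left(-114 + 87\right) \left(- \frac{1}{186564}\right) = \frac{68126}{488729} - - \frac{9}{62188} = \frac{68126}{488729} + \frac{9}{62188} = \frac{4241018249}{30393079052}$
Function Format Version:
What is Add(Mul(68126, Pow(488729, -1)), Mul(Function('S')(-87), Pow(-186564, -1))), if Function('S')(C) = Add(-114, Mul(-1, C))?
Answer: Rational(4241018249, 30393079052) ≈ 0.13954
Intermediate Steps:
Add(Mul(68126, Pow(488729, -1)), Mul(Function('S')(-87), Pow(-186564, -1))) = Add(Mul(68126, Pow(488729, -1)), Mul(Add(-114, Mul(-1, -87)), Pow(-186564, -1))) = Add(Mul(68126, Rational(1, 488729)), Mul(Add(-114, 87), Rational(-1, 186564))) = Add(Rational(68126, 488729), Mul(-27, Rational(-1, 186564))) = Add(Rational(68126, 488729), Rational(9, 62188)) = Rational(4241018249, 30393079052)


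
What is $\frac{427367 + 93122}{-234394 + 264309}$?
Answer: $\frac{520489}{29915} \approx 17.399$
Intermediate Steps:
$\frac{427367 + 93122}{-234394 + 264309} = \frac{520489}{29915}$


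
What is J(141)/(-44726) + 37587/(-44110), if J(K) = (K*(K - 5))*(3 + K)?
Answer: -5612909091/89675630 ≈ -62.591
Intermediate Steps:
J(K) = K*(-5 + K)*(3 + K) (J(K) = (K*(-5 + K))*(3 + K) = K*(-5 + K)*(3 + K))
J(141)/(-44726) + 37587/(-44110) = (141*(-15 + 141² - 2*141))/(-44726) + 37587/(-44110) = (141*(-15 + 19881 - 282))*(-1/44726) + 37587*(-1/44110) = (141*19584)*(-1/44726) - 3417/4010 = 2761344*(-1/44726) - 3417/4010 = -1380672/22363 - 3417/4010 = -5612909091/89675630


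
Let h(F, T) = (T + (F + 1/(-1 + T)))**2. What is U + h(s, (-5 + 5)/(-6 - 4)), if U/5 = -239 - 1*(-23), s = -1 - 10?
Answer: -936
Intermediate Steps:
s = -11
U = -1080 (U = 5*(-239 - 1*(-23)) = 5*(-239 + 23) = 5*(-216) = -1080)
h(F, T) = (F + T + 1/(-1 + T))**2
U + h(s, (-5 + 5)/(-6 - 4)) = -1080 + (1 + ((-5 + 5)/(-6 - 4))**2 - 1*(-11) - (-5 + 5)/(-6 - 4) - 11*(-5 + 5)/(-6 - 4))**2/(-1 + (-5 + 5)/(-6 - 4))**2 = -1080 + (1 + (0/(-10))**2 + 11 - 0/(-10) - 0/(-10))**2/(-1 + 0/(-10))**2 = -1080 + (1 + (0*(-1/10))**2 + 11 - 0*(-1)/10 - 0*(-1)/10)**2/(-1 + 0*(-1/10))**2 = -1080 + (1 + 0**2 + 11 - 1*0 - 11*0)**2/(-1 + 0)**2 = -1080 + (1 + 0 + 11 + 0 + 0)**2/(-1)**2 = -1080 + 1*12**2 = -1080 + 1*144 = -1080 + 144 = -936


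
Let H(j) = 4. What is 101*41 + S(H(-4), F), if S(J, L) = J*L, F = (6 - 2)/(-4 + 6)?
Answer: 4149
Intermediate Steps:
F = 2 (F = 4/2 = 4*(½) = 2)
101*41 + S(H(-4), F) = 101*41 + 4*2 = 4141 + 8 = 4149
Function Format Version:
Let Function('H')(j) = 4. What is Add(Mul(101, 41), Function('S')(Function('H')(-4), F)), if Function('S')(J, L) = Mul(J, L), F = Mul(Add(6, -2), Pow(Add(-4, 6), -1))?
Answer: 4149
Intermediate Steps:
F = 2 (F = Mul(4, Pow(2, -1)) = Mul(4, Rational(1, 2)) = 2)
Add(Mul(101, 41), Function('S')(Function('H')(-4), F)) = Add(Mul(101, 41), Mul(4, 2)) = Add(4141, 8) = 4149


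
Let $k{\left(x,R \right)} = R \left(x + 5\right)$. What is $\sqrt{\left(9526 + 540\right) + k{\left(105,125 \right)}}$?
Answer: $2 \sqrt{5954} \approx 154.32$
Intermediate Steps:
$k{\left(x,R \right)} = R \left(5 + x\right)$
$\sqrt{\left(9526 + 540\right) + k{\left(105,125 \right)}} = \sqrt{\left(9526 + 540\right) + 125 \left(5 + 105\right)} = \sqrt{10066 + 125 \cdot 110} = \sqrt{10066 + 13750} = \sqrt{23816} = 2 \sqrt{5954}$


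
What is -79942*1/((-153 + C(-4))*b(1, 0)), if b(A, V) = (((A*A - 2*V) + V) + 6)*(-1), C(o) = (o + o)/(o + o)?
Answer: -39971/532 ≈ -75.133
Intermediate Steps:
C(o) = 1 (C(o) = (2*o)/((2*o)) = (2*o)*(1/(2*o)) = 1)
b(A, V) = -6 + V - A² (b(A, V) = (((A² - 2*V) + V) + 6)*(-1) = ((A² - V) + 6)*(-1) = (6 + A² - V)*(-1) = -6 + V - A²)
-79942*1/((-153 + C(-4))*b(1, 0)) = -79942*1/((-153 + 1)*(-6 + 0 - 1*1²)) = -79942*(-1/(152*(-6 + 0 - 1*1))) = -79942*(-1/(152*(-6 + 0 - 1))) = -79942/((-152*(-7))) = -79942/1064 = -79942*1/1064 = -39971/532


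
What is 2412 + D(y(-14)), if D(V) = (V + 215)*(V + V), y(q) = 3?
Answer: 3720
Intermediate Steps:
D(V) = 2*V*(215 + V) (D(V) = (215 + V)*(2*V) = 2*V*(215 + V))
2412 + D(y(-14)) = 2412 + 2*3*(215 + 3) = 2412 + 2*3*218 = 2412 + 1308 = 3720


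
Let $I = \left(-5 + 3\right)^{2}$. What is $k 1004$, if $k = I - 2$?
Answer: $2008$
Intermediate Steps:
$I = 4$ ($I = \left(-2\right)^{2} = 4$)
$k = 2$ ($k = 4 - 2 = 2$)
$k 1004 = 2 \cdot 1004 = 2008$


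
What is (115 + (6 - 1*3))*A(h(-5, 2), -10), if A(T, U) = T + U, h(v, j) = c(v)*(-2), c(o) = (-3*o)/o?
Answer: -472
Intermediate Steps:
c(o) = -3
h(v, j) = 6 (h(v, j) = -3*(-2) = 6)
(115 + (6 - 1*3))*A(h(-5, 2), -10) = (115 + (6 - 1*3))*(6 - 10) = (115 + (6 - 3))*(-4) = (115 + 3)*(-4) = 118*(-4) = -472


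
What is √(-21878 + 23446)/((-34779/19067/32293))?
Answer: -17240457668*√2/34779 ≈ -7.0105e+5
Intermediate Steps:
√(-21878 + 23446)/((-34779/19067/32293)) = √1568/((-34779*1/19067*(1/32293))) = (28*√2)/((-34779/19067*1/32293)) = (28*√2)/(-34779/615730631) = (28*√2)*(-615730631/34779) = -17240457668*√2/34779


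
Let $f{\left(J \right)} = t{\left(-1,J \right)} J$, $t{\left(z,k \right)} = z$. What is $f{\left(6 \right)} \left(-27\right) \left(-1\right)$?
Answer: $-162$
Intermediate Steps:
$f{\left(J \right)} = - J$
$f{\left(6 \right)} \left(-27\right) \left(-1\right) = \left(-1\right) 6 \left(-27\right) \left(-1\right) = \left(-6\right) \left(-27\right) \left(-1\right) = 162 \left(-1\right) = -162$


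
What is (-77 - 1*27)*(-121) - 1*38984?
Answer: -26400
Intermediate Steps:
(-77 - 1*27)*(-121) - 1*38984 = (-77 - 27)*(-121) - 38984 = -104*(-121) - 38984 = 12584 - 38984 = -26400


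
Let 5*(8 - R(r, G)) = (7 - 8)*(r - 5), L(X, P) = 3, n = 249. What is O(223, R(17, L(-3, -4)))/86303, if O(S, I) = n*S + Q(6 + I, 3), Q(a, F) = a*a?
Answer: 1394899/2157575 ≈ 0.64651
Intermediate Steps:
Q(a, F) = a**2
R(r, G) = 7 + r/5 (R(r, G) = 8 - (7 - 8)*(r - 5)/5 = 8 - (-1)*(-5 + r)/5 = 8 - (5 - r)/5 = 8 + (-1 + r/5) = 7 + r/5)
O(S, I) = (6 + I)**2 + 249*S (O(S, I) = 249*S + (6 + I)**2 = (6 + I)**2 + 249*S)
O(223, R(17, L(-3, -4)))/86303 = ((6 + (7 + (1/5)*17))**2 + 249*223)/86303 = ((6 + (7 + 17/5))**2 + 55527)*(1/86303) = ((6 + 52/5)**2 + 55527)*(1/86303) = ((82/5)**2 + 55527)*(1/86303) = (6724/25 + 55527)*(1/86303) = (1394899/25)*(1/86303) = 1394899/2157575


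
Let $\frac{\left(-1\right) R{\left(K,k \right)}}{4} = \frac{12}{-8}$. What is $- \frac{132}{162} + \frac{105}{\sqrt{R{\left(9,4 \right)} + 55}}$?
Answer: $- \frac{22}{27} + \frac{105 \sqrt{61}}{61} \approx 12.629$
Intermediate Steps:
$R{\left(K,k \right)} = 6$ ($R{\left(K,k \right)} = - 4 \frac{12}{-8} = - 4 \cdot 12 \left(- \frac{1}{8}\right) = \left(-4\right) \left(- \frac{3}{2}\right) = 6$)
$- \frac{132}{162} + \frac{105}{\sqrt{R{\left(9,4 \right)} + 55}} = - \frac{132}{162} + \frac{105}{\sqrt{6 + 55}} = \left(-132\right) \frac{1}{162} + \frac{105}{\sqrt{61}} = - \frac{22}{27} + 105 \frac{\sqrt{61}}{61} = - \frac{22}{27} + \frac{105 \sqrt{61}}{61}$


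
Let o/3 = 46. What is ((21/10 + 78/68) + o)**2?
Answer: 144144036/7225 ≈ 19951.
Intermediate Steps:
o = 138 (o = 3*46 = 138)
((21/10 + 78/68) + o)**2 = ((21/10 + 78/68) + 138)**2 = ((21*(1/10) + 78*(1/68)) + 138)**2 = ((21/10 + 39/34) + 138)**2 = (276/85 + 138)**2 = (12006/85)**2 = 144144036/7225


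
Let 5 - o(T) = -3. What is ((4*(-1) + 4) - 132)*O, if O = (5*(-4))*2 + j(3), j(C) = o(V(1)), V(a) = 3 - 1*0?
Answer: 4224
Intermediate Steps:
V(a) = 3 (V(a) = 3 + 0 = 3)
o(T) = 8 (o(T) = 5 - 1*(-3) = 5 + 3 = 8)
j(C) = 8
O = -32 (O = (5*(-4))*2 + 8 = -20*2 + 8 = -40 + 8 = -32)
((4*(-1) + 4) - 132)*O = ((4*(-1) + 4) - 132)*(-32) = ((-4 + 4) - 132)*(-32) = (0 - 132)*(-32) = -132*(-32) = 4224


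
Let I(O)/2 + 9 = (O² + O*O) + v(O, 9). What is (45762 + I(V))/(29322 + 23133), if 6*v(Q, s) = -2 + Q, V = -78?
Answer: 42032/31473 ≈ 1.3355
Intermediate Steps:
v(Q, s) = -⅓ + Q/6 (v(Q, s) = (-2 + Q)/6 = -⅓ + Q/6)
I(O) = -56/3 + 4*O² + O/3 (I(O) = -18 + 2*((O² + O*O) + (-⅓ + O/6)) = -18 + 2*((O² + O²) + (-⅓ + O/6)) = -18 + 2*(2*O² + (-⅓ + O/6)) = -18 + 2*(-⅓ + 2*O² + O/6) = -18 + (-⅔ + 4*O² + O/3) = -56/3 + 4*O² + O/3)
(45762 + I(V))/(29322 + 23133) = (45762 + (-56/3 + 4*(-78)² + (⅓)*(-78)))/(29322 + 23133) = (45762 + (-56/3 + 4*6084 - 26))/52455 = (45762 + (-56/3 + 24336 - 26))*(1/52455) = (45762 + 72874/3)*(1/52455) = (210160/3)*(1/52455) = 42032/31473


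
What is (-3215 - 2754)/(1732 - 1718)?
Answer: -5969/14 ≈ -426.36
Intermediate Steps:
(-3215 - 2754)/(1732 - 1718) = -5969/14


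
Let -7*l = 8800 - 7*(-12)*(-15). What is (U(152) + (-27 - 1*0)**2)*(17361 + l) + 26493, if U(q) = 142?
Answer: 99468128/7 ≈ 1.4210e+7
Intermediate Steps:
l = -7540/7 (l = -(8800 - 7*(-12)*(-15))/7 = -(8800 + 84*(-15))/7 = -(8800 - 1260)/7 = -1/7*7540 = -7540/7 ≈ -1077.1)
(U(152) + (-27 - 1*0)**2)*(17361 + l) + 26493 = (142 + (-27 - 1*0)**2)*(17361 - 7540/7) + 26493 = (142 + (-27 + 0)**2)*(113987/7) + 26493 = (142 + (-27)**2)*(113987/7) + 26493 = (142 + 729)*(113987/7) + 26493 = 871*(113987/7) + 26493 = 99282677/7 + 26493 = 99468128/7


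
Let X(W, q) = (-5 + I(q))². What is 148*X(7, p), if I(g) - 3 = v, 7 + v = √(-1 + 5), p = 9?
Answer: 7252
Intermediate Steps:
v = -5 (v = -7 + √(-1 + 5) = -7 + √4 = -7 + 2 = -5)
I(g) = -2 (I(g) = 3 - 5 = -2)
X(W, q) = 49 (X(W, q) = (-5 - 2)² = (-7)² = 49)
148*X(7, p) = 148*49 = 7252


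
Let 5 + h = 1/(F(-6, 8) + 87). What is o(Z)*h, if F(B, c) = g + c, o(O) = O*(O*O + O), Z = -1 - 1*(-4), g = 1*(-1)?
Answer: -8442/47 ≈ -179.62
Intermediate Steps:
g = -1
Z = 3 (Z = -1 + 4 = 3)
o(O) = O*(O + O**2) (o(O) = O*(O**2 + O) = O*(O + O**2))
F(B, c) = -1 + c
h = -469/94 (h = -5 + 1/((-1 + 8) + 87) = -5 + 1/(7 + 87) = -5 + 1/94 = -469/94 ≈ -4.9894)
o(Z)*h = (3**2*(1 + 3))*(-469/94) = (9*4)*(-469/94) = 36*(-469/94) = -8442/47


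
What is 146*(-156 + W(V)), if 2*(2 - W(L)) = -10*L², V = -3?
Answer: -15914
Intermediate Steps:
W(L) = 2 + 5*L² (W(L) = 2 - (-5)*L² = 2 + 5*L²)
146*(-156 + W(V)) = 146*(-156 + (2 + 5*(-3)²)) = 146*(-156 + (2 + 5*9)) = 146*(-156 + (2 + 45)) = 146*(-156 + 47) = 146*(-109) = -15914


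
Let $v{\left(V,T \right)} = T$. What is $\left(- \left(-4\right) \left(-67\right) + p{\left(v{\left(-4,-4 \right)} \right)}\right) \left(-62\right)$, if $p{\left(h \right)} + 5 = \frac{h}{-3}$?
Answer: $\frac{50530}{3} \approx 16843.0$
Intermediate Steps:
$p{\left(h \right)} = -5 - \frac{h}{3}$ ($p{\left(h \right)} = -5 + \frac{h}{-3} = -5 + h \left(- \frac{1}{3}\right) = -5 - \frac{h}{3}$)
$\left(- \left(-4\right) \left(-67\right) + p{\left(v{\left(-4,-4 \right)} \right)}\right) \left(-62\right) = \left(- \left(-4\right) \left(-67\right) - \frac{11}{3}\right) \left(-62\right) = \left(\left(-1\right) 268 + \left(-5 + \frac{4}{3}\right)\right) \left(-62\right) = \left(-268 - \frac{11}{3}\right) \left(-62\right) = \left(- \frac{815}{3}\right) \left(-62\right) = \frac{50530}{3}$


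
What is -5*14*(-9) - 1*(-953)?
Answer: 1583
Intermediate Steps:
-5*14*(-9) - 1*(-953) = -70*(-9) + 953 = 630 + 953 = 1583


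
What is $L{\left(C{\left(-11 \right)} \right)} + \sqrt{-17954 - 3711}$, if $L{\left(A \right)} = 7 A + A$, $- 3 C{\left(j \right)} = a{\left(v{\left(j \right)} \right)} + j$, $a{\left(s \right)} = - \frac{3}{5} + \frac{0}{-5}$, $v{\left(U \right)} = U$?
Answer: $\frac{464}{15} + i \sqrt{21665} \approx 30.933 + 147.19 i$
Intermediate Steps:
$a{\left(s \right)} = - \frac{3}{5}$ ($a{\left(s \right)} = \left(-3\right) \frac{1}{5} + 0 \left(- \frac{1}{5}\right) = - \frac{3}{5} + 0 = - \frac{3}{5}$)
$C{\left(j \right)} = \frac{1}{5} - \frac{j}{3}$ ($C{\left(j \right)} = - \frac{- \frac{3}{5} + j}{3} = \frac{1}{5} - \frac{j}{3}$)
$L{\left(A \right)} = 8 A$
$L{\left(C{\left(-11 \right)} \right)} + \sqrt{-17954 - 3711} = 8 \left(\frac{1}{5} - - \frac{11}{3}\right) + \sqrt{-17954 - 3711} = 8 \left(\frac{1}{5} + \frac{11}{3}\right) + \sqrt{-21665} = 8 \cdot \frac{58}{15} + i \sqrt{21665} = \frac{464}{15} + i \sqrt{21665}$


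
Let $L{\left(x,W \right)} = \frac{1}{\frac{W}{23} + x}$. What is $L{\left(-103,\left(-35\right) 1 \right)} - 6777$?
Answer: $- \frac{16291931}{2404} \approx -6777.0$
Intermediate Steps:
$L{\left(x,W \right)} = \frac{1}{x + \frac{W}{23}}$ ($L{\left(x,W \right)} = \frac{1}{W \frac{1}{23} + x} = \frac{1}{\frac{W}{23} + x} = \frac{1}{x + \frac{W}{23}}$)
$L{\left(-103,\left(-35\right) 1 \right)} - 6777 = \frac{23}{\left(-35\right) 1 + 23 \left(-103\right)} - 6777 = \frac{23}{-35 - 2369} - 6777 = \frac{23}{-2404} - 6777 = 23 \left(- \frac{1}{2404}\right) - 6777 = - \frac{23}{2404} - 6777 = - \frac{16291931}{2404}$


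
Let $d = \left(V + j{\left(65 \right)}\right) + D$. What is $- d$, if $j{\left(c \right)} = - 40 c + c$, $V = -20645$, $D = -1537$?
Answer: $24717$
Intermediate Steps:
$j{\left(c \right)} = - 39 c$
$d = -24717$ ($d = \left(-20645 - 2535\right) - 1537 = -23180 - 1537 = -24717$)
$- d = \left(-1\right) \left(-24717\right) = 24717$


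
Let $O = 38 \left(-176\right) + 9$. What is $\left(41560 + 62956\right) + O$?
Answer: $97837$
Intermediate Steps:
$O = -6679$ ($O = -6688 + 9 = -6679$)
$\left(41560 + 62956\right) + O = \left(41560 + 62956\right) - 6679 = 104516 - 6679 = 97837$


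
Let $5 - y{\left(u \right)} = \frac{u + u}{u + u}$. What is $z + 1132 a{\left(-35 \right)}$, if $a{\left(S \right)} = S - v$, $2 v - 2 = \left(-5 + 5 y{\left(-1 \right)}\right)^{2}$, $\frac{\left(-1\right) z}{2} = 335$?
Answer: $-168772$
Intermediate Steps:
$z = -670$ ($z = \left(-2\right) 335 = -670$)
$y{\left(u \right)} = 4$ ($y{\left(u \right)} = 5 - \frac{u + u}{u + u} = 5 - \frac{2 u}{2 u} = 5 - 2 u \frac{1}{2 u} = 5 - 1 = 4$)
$v = \frac{227}{2}$ ($v = 1 + \frac{\left(-5 + 5 \cdot 4\right)^{2}}{2} = 1 + \frac{\left(-5 + 20\right)^{2}}{2} = 1 + \frac{15^{2}}{2} = 1 + \frac{1}{2} \cdot 225 = 1 + \frac{225}{2} = \frac{227}{2} \approx 113.5$)
$a{\left(S \right)} = - \frac{227}{2} + S$ ($a{\left(S \right)} = S - \frac{227}{2} = - \frac{227}{2} + S$)
$z + 1132 a{\left(-35 \right)} = -670 + 1132 \left(- \frac{227}{2} - 35\right) = -670 + 1132 \left(- \frac{297}{2}\right) = -670 - 168102 = -168772$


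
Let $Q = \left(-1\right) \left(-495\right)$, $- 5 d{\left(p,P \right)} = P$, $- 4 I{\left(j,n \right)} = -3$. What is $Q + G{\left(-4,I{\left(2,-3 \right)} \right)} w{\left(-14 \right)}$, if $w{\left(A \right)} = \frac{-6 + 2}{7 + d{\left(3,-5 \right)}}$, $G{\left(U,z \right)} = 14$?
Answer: $488$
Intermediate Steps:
$I{\left(j,n \right)} = \frac{3}{4}$ ($I{\left(j,n \right)} = \left(- \frac{1}{4}\right) \left(-3\right) = \frac{3}{4}$)
$d{\left(p,P \right)} = - \frac{P}{5}$
$w{\left(A \right)} = - \frac{1}{2}$ ($w{\left(A \right)} = \frac{-6 + 2}{7 - -1} = - \frac{4}{7 + 1} = - \frac{4}{8} = \left(-4\right) \frac{1}{8} = - \frac{1}{2}$)
$Q = 495$
$Q + G{\left(-4,I{\left(2,-3 \right)} \right)} w{\left(-14 \right)} = 495 + 14 \left(- \frac{1}{2}\right) = 495 - 7 = 488$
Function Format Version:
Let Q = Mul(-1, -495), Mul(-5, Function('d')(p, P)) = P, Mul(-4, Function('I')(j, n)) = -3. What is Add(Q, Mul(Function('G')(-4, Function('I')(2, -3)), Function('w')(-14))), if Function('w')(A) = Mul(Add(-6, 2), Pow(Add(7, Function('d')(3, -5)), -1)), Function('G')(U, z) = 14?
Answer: 488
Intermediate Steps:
Function('I')(j, n) = Rational(3, 4) (Function('I')(j, n) = Mul(Rational(-1, 4), -3) = Rational(3, 4))
Function('d')(p, P) = Mul(Rational(-1, 5), P)
Function('w')(A) = Rational(-1, 2) (Function('w')(A) = Mul(Add(-6, 2), Pow(Add(7, Mul(Rational(-1, 5), -5)), -1)) = Mul(-4, Pow(Add(7, 1), -1)) = Mul(-4, Pow(8, -1)) = Mul(-4, Rational(1, 8)) = Rational(-1, 2))
Q = 495
Add(Q, Mul(Function('G')(-4, Function('I')(2, -3)), Function('w')(-14))) = Add(495, Mul(14, Rational(-1, 2))) = Add(495, -7) = 488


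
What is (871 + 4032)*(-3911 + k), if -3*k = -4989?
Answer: -11021944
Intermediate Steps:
k = 1663 (k = -1/3*(-4989) = 1663)
(871 + 4032)*(-3911 + k) = (871 + 4032)*(-3911 + 1663) = 4903*(-2248) = -11021944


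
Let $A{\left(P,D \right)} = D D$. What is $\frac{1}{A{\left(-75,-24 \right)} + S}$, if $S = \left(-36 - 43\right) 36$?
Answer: $- \frac{1}{2268} \approx -0.00044092$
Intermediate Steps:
$S = -2844$ ($S = \left(-79\right) 36 = -2844$)
$A{\left(P,D \right)} = D^{2}$
$\frac{1}{A{\left(-75,-24 \right)} + S} = \frac{1}{\left(-24\right)^{2} - 2844} = \frac{1}{576 - 2844} = \frac{1}{-2268} = - \frac{1}{2268}$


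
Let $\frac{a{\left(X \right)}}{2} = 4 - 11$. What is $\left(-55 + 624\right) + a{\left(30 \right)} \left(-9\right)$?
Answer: $695$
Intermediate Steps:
$a{\left(X \right)} = -14$ ($a{\left(X \right)} = 2 \left(4 - 11\right) = 2 \left(-7\right) = -14$)
$\left(-55 + 624\right) + a{\left(30 \right)} \left(-9\right) = \left(-55 + 624\right) - -126 = 569 + 126 = 695$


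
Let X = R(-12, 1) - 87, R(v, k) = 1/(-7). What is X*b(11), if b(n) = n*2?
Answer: -13420/7 ≈ -1917.1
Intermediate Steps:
R(v, k) = -⅐
X = -610/7 (X = -⅐ - 87 = -610/7 ≈ -87.143)
b(n) = 2*n
X*b(11) = -1220*11/7 = -610/7*22 = -13420/7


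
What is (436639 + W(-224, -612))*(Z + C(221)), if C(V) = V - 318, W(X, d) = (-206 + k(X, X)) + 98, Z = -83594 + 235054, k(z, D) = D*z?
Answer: 73669431641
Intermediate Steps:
Z = 151460
W(X, d) = -108 + X² (W(X, d) = (-206 + X*X) + 98 = (-206 + X²) + 98 = -108 + X²)
C(V) = -318 + V
(436639 + W(-224, -612))*(Z + C(221)) = (436639 + (-108 + (-224)²))*(151460 + (-318 + 221)) = (436639 + (-108 + 50176))*(151460 - 97) = (436639 + 50068)*151363 = 486707*151363 = 73669431641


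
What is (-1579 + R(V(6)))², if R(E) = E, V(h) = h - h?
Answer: 2493241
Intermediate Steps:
V(h) = 0
(-1579 + R(V(6)))² = (-1579 + 0)² = (-1579)² = 2493241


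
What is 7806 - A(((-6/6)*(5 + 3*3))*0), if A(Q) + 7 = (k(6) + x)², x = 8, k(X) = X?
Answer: 7617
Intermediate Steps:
A(Q) = 189 (A(Q) = -7 + (6 + 8)² = -7 + 14² = -7 + 196 = 189)
7806 - A(((-6/6)*(5 + 3*3))*0) = 7806 - 1*189 = 7806 - 189 = 7617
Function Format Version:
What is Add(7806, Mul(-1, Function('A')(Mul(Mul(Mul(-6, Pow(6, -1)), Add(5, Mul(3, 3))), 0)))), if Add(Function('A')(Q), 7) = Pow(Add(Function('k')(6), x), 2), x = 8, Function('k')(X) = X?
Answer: 7617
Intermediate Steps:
Function('A')(Q) = 189 (Function('A')(Q) = Add(-7, Pow(Add(6, 8), 2)) = Add(-7, Pow(14, 2)) = Add(-7, 196) = 189)
Add(7806, Mul(-1, Function('A')(Mul(Mul(Mul(-6, Pow(6, -1)), Add(5, Mul(3, 3))), 0)))) = Add(7806, Mul(-1, 189)) = Add(7806, -189) = 7617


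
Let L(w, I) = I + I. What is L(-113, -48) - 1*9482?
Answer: -9578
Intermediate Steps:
L(w, I) = 2*I
L(-113, -48) - 1*9482 = 2*(-48) - 1*9482 = -96 - 9482 = -9578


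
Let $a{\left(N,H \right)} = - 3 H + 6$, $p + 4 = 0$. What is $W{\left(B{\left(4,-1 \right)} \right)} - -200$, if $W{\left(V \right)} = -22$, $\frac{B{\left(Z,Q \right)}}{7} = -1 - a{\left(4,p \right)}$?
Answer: $178$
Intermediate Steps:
$p = -4$ ($p = -4 + 0 = -4$)
$a{\left(N,H \right)} = 6 - 3 H$
$B{\left(Z,Q \right)} = -133$ ($B{\left(Z,Q \right)} = 7 \left(-1 - \left(6 - -12\right)\right) = 7 \left(-1 - \left(6 + 12\right)\right) = 7 \left(-1 - 18\right) = 7 \left(-19\right) = -133$)
$W{\left(B{\left(4,-1 \right)} \right)} - -200 = -22 - -200 = -22 + 200 = 178$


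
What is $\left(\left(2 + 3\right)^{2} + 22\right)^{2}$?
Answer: $2209$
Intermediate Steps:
$\left(\left(2 + 3\right)^{2} + 22\right)^{2} = \left(5^{2} + 22\right)^{2} = \left(25 + 22\right)^{2} = 47^{2} = 2209$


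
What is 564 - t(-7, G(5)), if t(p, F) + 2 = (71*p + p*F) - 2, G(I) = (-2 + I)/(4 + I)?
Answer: 3202/3 ≈ 1067.3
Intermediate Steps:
G(I) = (-2 + I)/(4 + I)
t(p, F) = -4 + 71*p + F*p (t(p, F) = -2 + ((71*p + p*F) - 2) = -2 + ((71*p + F*p) - 2) = -2 + (-2 + 71*p + F*p) = -4 + 71*p + F*p)
564 - t(-7, G(5)) = 564 - (-4 + 71*(-7) + ((-2 + 5)/(4 + 5))*(-7)) = 564 - (-4 - 497 + (3/9)*(-7)) = 564 - (-4 - 497 + ((⅑)*3)*(-7)) = 564 - (-4 - 497 + (⅓)*(-7)) = 564 - (-4 - 497 - 7/3) = 564 - 1*(-1510/3) = 564 + 1510/3 = 3202/3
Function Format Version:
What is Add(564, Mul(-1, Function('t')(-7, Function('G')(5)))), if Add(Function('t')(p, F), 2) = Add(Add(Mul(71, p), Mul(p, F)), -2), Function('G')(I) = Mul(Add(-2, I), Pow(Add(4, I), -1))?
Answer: Rational(3202, 3) ≈ 1067.3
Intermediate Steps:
Function('G')(I) = Mul(Pow(Add(4, I), -1), Add(-2, I))
Function('t')(p, F) = Add(-4, Mul(71, p), Mul(F, p)) (Function('t')(p, F) = Add(-2, Add(Add(Mul(71, p), Mul(p, F)), -2)) = Add(-2, Add(Add(Mul(71, p), Mul(F, p)), -2)) = Add(-2, Add(-2, Mul(71, p), Mul(F, p))) = Add(-4, Mul(71, p), Mul(F, p)))
Add(564, Mul(-1, Function('t')(-7, Function('G')(5)))) = Add(564, Mul(-1, Add(-4, Mul(71, -7), Mul(Mul(Pow(Add(4, 5), -1), Add(-2, 5)), -7)))) = Add(564, Mul(-1, Add(-4, -497, Mul(Mul(Pow(9, -1), 3), -7)))) = Add(564, Mul(-1, Add(-4, -497, Mul(Mul(Rational(1, 9), 3), -7)))) = Add(564, Mul(-1, Add(-4, -497, Mul(Rational(1, 3), -7)))) = Add(564, Mul(-1, Add(-4, -497, Rational(-7, 3)))) = Add(564, Mul(-1, Rational(-1510, 3))) = Add(564, Rational(1510, 3)) = Rational(3202, 3)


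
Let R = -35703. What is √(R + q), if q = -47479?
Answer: I*√83182 ≈ 288.41*I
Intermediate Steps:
√(R + q) = √(-35703 - 47479) = √(-83182) = I*√83182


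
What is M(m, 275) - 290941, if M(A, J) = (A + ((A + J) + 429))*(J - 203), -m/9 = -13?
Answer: -223405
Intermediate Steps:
m = 117 (m = -9*(-13) = 117)
M(A, J) = (-203 + J)*(429 + J + 2*A) (M(A, J) = (A + (429 + A + J))*(-203 + J) = (429 + J + 2*A)*(-203 + J) = (-203 + J)*(429 + J + 2*A))
M(m, 275) - 290941 = (-87087 + 275**2 - 406*117 + 226*275 + 2*117*275) - 290941 = (-87087 + 75625 - 47502 + 62150 + 64350) - 290941 = 67536 - 290941 = -223405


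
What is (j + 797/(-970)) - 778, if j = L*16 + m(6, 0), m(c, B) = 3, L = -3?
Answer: -799107/970 ≈ -823.82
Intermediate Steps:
j = -45 (j = -3*16 + 3 = -48 + 3 = -45)
(j + 797/(-970)) - 778 = (-45 + 797/(-970)) - 778 = (-45 + 797*(-1/970)) - 778 = (-45 - 797/970) - 778 = -44447/970 - 778 = -799107/970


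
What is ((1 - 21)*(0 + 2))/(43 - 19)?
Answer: -5/3 ≈ -1.6667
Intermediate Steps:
((1 - 21)*(0 + 2))/(43 - 19) = -20*2/24 = -40*1/24 = -5/3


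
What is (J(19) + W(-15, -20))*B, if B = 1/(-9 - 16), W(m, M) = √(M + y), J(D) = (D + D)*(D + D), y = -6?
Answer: -1444/25 - I*√26/25 ≈ -57.76 - 0.20396*I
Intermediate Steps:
J(D) = 4*D² (J(D) = (2*D)*(2*D) = 4*D²)
W(m, M) = √(-6 + M) (W(m, M) = √(M - 6) = √(-6 + M))
B = -1/25 (B = 1/(-25) = -1/25 ≈ -0.040000)
(J(19) + W(-15, -20))*B = (4*19² + √(-6 - 20))*(-1/25) = (4*361 + √(-26))*(-1/25) = (1444 + I*√26)*(-1/25) = -1444/25 - I*√26/25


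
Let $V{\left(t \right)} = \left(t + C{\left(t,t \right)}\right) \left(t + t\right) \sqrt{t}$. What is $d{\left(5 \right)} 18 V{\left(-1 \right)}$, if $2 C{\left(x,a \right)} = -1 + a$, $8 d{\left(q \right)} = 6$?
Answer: $54 i \approx 54.0 i$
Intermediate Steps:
$d{\left(q \right)} = \frac{3}{4}$ ($d{\left(q \right)} = \frac{1}{8} \cdot 6 = \frac{3}{4}$)
$C{\left(x,a \right)} = - \frac{1}{2} + \frac{a}{2}$ ($C{\left(x,a \right)} = \frac{-1 + a}{2} = - \frac{1}{2} + \frac{a}{2}$)
$V{\left(t \right)} = 2 t^{\frac{3}{2}} \left(- \frac{1}{2} + \frac{3 t}{2}\right)$ ($V{\left(t \right)} = \left(t + \left(- \frac{1}{2} + \frac{t}{2}\right)\right) \left(t + t\right) \sqrt{t} = \left(- \frac{1}{2} + \frac{3 t}{2}\right) 2 t \sqrt{t} = 2 t \left(- \frac{1}{2} + \frac{3 t}{2}\right) \sqrt{t} = 2 t^{\frac{3}{2}} \left(- \frac{1}{2} + \frac{3 t}{2}\right)$)
$d{\left(5 \right)} 18 V{\left(-1 \right)} = \frac{3}{4} \cdot 18 \left(-1\right)^{\frac{3}{2}} \left(-1 + 3 \left(-1\right)\right) = \frac{27 - i \left(-1 - 3\right)}{2} = \frac{27 - i \left(-4\right)}{2} = \frac{27 \cdot 4 i}{2} = 54 i$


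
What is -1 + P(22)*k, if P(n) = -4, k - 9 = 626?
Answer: -2541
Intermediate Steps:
k = 635 (k = 9 + 626 = 635)
-1 + P(22)*k = -1 - 4*635 = -1 - 2540 = -2541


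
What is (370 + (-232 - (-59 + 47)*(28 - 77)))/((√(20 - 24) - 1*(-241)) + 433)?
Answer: -15165/22714 + 45*I/22714 ≈ -0.66765 + 0.0019812*I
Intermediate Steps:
(370 + (-232 - (-59 + 47)*(28 - 77)))/((√(20 - 24) - 1*(-241)) + 433) = (370 + (-232 - (-12)*(-49)))/((√(-4) + 241) + 433) = (370 + (-232 - 1*588))/((2*I + 241) + 433) = (370 + (-232 - 588))/((241 + 2*I) + 433) = (370 - 820)/(674 + 2*I) = -45*(674 - 2*I)/45428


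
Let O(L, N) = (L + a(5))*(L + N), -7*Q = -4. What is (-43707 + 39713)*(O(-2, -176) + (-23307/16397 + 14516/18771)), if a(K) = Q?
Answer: -2182587029038330/2154516609 ≈ -1.0130e+6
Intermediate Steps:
Q = 4/7 (Q = -⅐*(-4) = 4/7 ≈ 0.57143)
a(K) = 4/7
O(L, N) = (4/7 + L)*(L + N) (O(L, N) = (L + 4/7)*(L + N) = (4/7 + L)*(L + N))
(-43707 + 39713)*(O(-2, -176) + (-23307/16397 + 14516/18771)) = (-43707 + 39713)*(((-2)² + (4/7)*(-2) + (4/7)*(-176) - 2*(-176)) + (-23307/16397 + 14516/18771)) = -3994*((4 - 8/7 - 704/7 + 352) + (-23307*1/16397 + 14516*(1/18771))) = -3994*(1780/7 + (-23307/16397 + 14516/18771)) = -3994*(1780/7 - 199476845/307788087) = -3994*546466456945/2154516609 = -2182587029038330/2154516609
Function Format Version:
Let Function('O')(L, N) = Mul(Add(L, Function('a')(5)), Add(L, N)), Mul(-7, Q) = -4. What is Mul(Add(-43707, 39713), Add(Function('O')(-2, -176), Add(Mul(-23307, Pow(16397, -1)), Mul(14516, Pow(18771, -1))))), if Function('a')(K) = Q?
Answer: Rational(-2182587029038330, 2154516609) ≈ -1.0130e+6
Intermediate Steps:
Q = Rational(4, 7) (Q = Mul(Rational(-1, 7), -4) = Rational(4, 7) ≈ 0.57143)
Function('a')(K) = Rational(4, 7)
Function('O')(L, N) = Mul(Add(Rational(4, 7), L), Add(L, N)) (Function('O')(L, N) = Mul(Add(L, Rational(4, 7)), Add(L, N)) = Mul(Add(Rational(4, 7), L), Add(L, N)))
Mul(Add(-43707, 39713), Add(Function('O')(-2, -176), Add(Mul(-23307, Pow(16397, -1)), Mul(14516, Pow(18771, -1))))) = Mul(Add(-43707, 39713), Add(Add(Pow(-2, 2), Mul(Rational(4, 7), -2), Mul(Rational(4, 7), -176), Mul(-2, -176)), Add(Mul(-23307, Pow(16397, -1)), Mul(14516, Pow(18771, -1))))) = Mul(-3994, Add(Add(4, Rational(-8, 7), Rational(-704, 7), 352), Add(Mul(-23307, Rational(1, 16397)), Mul(14516, Rational(1, 18771))))) = Mul(-3994, Add(Rational(1780, 7), Add(Rational(-23307, 16397), Rational(14516, 18771)))) = Mul(-3994, Add(Rational(1780, 7), Rational(-199476845, 307788087))) = Mul(-3994, Rational(546466456945, 2154516609)) = Rational(-2182587029038330, 2154516609)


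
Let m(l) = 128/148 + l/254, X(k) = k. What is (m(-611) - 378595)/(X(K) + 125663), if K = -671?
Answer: -395338921/130519424 ≈ -3.0290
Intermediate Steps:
m(l) = 32/37 + l/254 (m(l) = 128*(1/148) + l*(1/254) = 32/37 + l/254)
(m(-611) - 378595)/(X(K) + 125663) = ((32/37 + (1/254)*(-611)) - 378595)/(-671 + 125663) = ((32/37 - 611/254) - 378595)/124992 = (-14479/9398 - 378595)*(1/124992) = -3558050289/9398*1/124992 = -395338921/130519424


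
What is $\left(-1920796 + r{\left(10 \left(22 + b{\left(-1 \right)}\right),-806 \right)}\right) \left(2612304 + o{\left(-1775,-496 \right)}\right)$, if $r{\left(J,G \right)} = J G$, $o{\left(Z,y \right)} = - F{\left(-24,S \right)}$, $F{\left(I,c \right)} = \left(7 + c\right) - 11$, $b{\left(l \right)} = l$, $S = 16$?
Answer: $-5459836568352$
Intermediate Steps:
$F{\left(I,c \right)} = -4 + c$
$o{\left(Z,y \right)} = -12$ ($o{\left(Z,y \right)} = - (-4 + 16) = \left(-1\right) 12 = -12$)
$r{\left(J,G \right)} = G J$
$\left(-1920796 + r{\left(10 \left(22 + b{\left(-1 \right)}\right),-806 \right)}\right) \left(2612304 + o{\left(-1775,-496 \right)}\right) = \left(-1920796 - 806 \cdot 10 \left(22 - 1\right)\right) \left(2612304 - 12\right) = \left(-1920796 - 806 \cdot 10 \cdot 21\right) 2612292 = \left(-1920796 - 169260\right) 2612292 = \left(-2090056\right) 2612292 = -5459836568352$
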